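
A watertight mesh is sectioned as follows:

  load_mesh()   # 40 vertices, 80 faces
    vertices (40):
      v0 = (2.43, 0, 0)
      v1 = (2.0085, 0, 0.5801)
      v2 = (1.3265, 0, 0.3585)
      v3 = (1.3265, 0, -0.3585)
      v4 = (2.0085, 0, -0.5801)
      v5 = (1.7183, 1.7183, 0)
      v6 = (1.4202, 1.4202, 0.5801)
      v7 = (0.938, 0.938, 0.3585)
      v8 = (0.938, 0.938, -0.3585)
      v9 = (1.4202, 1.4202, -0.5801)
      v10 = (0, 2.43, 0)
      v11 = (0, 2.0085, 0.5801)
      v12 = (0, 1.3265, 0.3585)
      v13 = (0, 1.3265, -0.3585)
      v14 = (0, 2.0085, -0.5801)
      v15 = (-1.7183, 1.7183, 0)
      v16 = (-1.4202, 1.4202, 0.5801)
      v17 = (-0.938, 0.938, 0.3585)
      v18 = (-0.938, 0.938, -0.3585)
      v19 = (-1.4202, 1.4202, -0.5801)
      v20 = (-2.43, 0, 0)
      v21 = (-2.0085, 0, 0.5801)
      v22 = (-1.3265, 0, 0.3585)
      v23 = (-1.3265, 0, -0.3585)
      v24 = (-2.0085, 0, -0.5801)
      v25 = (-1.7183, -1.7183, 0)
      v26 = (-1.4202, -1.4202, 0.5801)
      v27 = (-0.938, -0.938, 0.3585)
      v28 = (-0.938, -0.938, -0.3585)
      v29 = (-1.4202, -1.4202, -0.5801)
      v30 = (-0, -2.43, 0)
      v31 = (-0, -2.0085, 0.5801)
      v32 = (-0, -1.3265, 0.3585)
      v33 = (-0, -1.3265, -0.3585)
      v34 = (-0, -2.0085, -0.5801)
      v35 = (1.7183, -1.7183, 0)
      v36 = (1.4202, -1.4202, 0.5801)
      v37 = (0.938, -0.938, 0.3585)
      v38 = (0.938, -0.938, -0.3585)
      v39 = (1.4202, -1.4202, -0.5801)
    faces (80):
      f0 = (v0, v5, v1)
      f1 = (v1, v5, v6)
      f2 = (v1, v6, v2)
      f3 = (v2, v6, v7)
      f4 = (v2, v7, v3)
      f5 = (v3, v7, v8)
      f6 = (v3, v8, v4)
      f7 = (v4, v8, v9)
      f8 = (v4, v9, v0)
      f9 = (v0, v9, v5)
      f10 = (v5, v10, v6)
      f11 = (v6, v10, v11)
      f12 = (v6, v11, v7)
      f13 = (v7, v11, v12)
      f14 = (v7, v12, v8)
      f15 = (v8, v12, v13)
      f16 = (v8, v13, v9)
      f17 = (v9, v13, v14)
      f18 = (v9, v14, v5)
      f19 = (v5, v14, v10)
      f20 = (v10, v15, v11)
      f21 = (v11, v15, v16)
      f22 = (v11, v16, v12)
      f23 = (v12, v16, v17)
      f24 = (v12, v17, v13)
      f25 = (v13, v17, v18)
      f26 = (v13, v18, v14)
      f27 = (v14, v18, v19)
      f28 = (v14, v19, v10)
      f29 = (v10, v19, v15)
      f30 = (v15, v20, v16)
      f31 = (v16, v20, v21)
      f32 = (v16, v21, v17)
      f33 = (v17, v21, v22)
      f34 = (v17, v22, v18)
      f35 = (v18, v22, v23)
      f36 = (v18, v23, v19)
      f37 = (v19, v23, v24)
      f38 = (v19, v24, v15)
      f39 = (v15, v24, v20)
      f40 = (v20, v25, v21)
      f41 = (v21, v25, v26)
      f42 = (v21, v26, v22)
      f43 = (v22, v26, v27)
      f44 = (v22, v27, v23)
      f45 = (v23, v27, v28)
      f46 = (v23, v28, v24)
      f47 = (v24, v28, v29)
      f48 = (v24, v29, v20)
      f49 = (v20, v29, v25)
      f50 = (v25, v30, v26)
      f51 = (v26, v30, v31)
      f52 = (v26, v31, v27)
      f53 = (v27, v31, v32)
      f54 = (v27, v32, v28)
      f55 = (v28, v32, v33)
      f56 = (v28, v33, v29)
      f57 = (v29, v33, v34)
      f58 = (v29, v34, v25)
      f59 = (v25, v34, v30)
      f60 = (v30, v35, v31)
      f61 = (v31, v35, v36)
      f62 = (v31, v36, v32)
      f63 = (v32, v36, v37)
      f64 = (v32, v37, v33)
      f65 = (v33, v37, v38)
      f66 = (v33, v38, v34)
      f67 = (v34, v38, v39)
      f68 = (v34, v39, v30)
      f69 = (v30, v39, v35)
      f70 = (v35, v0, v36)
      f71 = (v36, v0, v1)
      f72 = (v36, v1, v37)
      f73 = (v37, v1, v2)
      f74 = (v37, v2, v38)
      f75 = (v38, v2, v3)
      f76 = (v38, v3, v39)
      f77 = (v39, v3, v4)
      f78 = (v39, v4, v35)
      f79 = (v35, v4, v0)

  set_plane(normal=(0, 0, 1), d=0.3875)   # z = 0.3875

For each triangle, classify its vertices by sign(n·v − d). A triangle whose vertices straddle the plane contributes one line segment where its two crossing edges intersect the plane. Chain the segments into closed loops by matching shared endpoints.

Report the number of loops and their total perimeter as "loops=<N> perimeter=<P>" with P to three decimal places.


loops=2 perimeter=21.823

Straddling triangles (32 of 80):
  (v0,v5,v1) [--+] → (1.91215, 0.570496, 0.3875)–(2.14844, 0, 0.3875)  len=0.6175
  (v1,v5,v6) [+-+] → (1.91215, 0.570496, 0.3875)–(1.51917, 1.51917, 0.3875)  len=1.0268
  (v1,v6,v2) [++-] → (1.33876, 0.185856, 0.3875)–(1.41575, 0, 0.3875)  len=0.2012
  (v2,v6,v7) [-+-] → (1.33876, 0.185856, 0.3875)–(1.0011, 1.0011, 0.3875)  len=0.8824
  (v5,v10,v6) [--+] → (0.948677, 1.75547, 0.3875)–(1.51917, 1.51917, 0.3875)  len=0.6175
  (v6,v10,v11) [+-+] → (0.948677, 1.75547, 0.3875)–(0, 2.14844, 0.3875)  len=1.0268
  (v6,v11,v7) [++-] → (0.815247, 1.07809, 0.3875)–(1.0011, 1.0011, 0.3875)  len=0.2012
  (v7,v11,v12) [-+-] → (0.815247, 1.07809, 0.3875)–(0, 1.41575, 0.3875)  len=0.8824
  (v10,v15,v11) [--+] → (-0.570496, 1.91215, 0.3875)–(0, 2.14844, 0.3875)  len=0.6175
  (v11,v15,v16) [+-+] → (-0.570496, 1.91215, 0.3875)–(-1.51917, 1.51917, 0.3875)  len=1.0268
  (v11,v16,v12) [++-] → (-0.185856, 1.33876, 0.3875)–(0, 1.41575, 0.3875)  len=0.2012
  (v12,v16,v17) [-+-] → (-0.185856, 1.33876, 0.3875)–(-1.0011, 1.0011, 0.3875)  len=0.8824
  (v15,v20,v16) [--+] → (-1.75547, 0.948677, 0.3875)–(-1.51917, 1.51917, 0.3875)  len=0.6175
  (v16,v20,v21) [+-+] → (-1.75547, 0.948677, 0.3875)–(-2.14844, 0, 0.3875)  len=1.0268
  (v16,v21,v17) [++-] → (-1.07809, 0.815247, 0.3875)–(-1.0011, 1.0011, 0.3875)  len=0.2012
  (v17,v21,v22) [-+-] → (-1.07809, 0.815247, 0.3875)–(-1.41575, 0, 0.3875)  len=0.8824
  (v20,v25,v21) [--+] → (-1.91215, -0.570496, 0.3875)–(-2.14844, 0, 0.3875)  len=0.6175
  (v21,v25,v26) [+-+] → (-1.91215, -0.570496, 0.3875)–(-1.51917, -1.51917, 0.3875)  len=1.0268
  (v21,v26,v22) [++-] → (-1.33876, -0.185856, 0.3875)–(-1.41575, 0, 0.3875)  len=0.2012
  (v22,v26,v27) [-+-] → (-1.33876, -0.185856, 0.3875)–(-1.0011, -1.0011, 0.3875)  len=0.8824
  (v25,v30,v26) [--+] → (-0.948677, -1.75547, 0.3875)–(-1.51917, -1.51917, 0.3875)  len=0.6175
  (v26,v30,v31) [+-+] → (-0.948677, -1.75547, 0.3875)–(0, -2.14844, 0.3875)  len=1.0268
  (v26,v31,v27) [++-] → (-0.815247, -1.07809, 0.3875)–(-1.0011, -1.0011, 0.3875)  len=0.2012
  (v27,v31,v32) [-+-] → (-0.815247, -1.07809, 0.3875)–(0, -1.41575, 0.3875)  len=0.8824
  (v30,v35,v31) [--+] → (0.570496, -1.91215, 0.3875)–(0, -2.14844, 0.3875)  len=0.6175
  (v31,v35,v36) [+-+] → (0.570496, -1.91215, 0.3875)–(1.51917, -1.51917, 0.3875)  len=1.0268
  (v31,v36,v32) [++-] → (0.185856, -1.33876, 0.3875)–(0, -1.41575, 0.3875)  len=0.2012
  (v32,v36,v37) [-+-] → (0.185856, -1.33876, 0.3875)–(1.0011, -1.0011, 0.3875)  len=0.8824
  (v35,v0,v36) [--+] → (1.75547, -0.948677, 0.3875)–(1.51917, -1.51917, 0.3875)  len=0.6175
  (v36,v0,v1) [+-+] → (1.75547, -0.948677, 0.3875)–(2.14844, 0, 0.3875)  len=1.0268
  (v36,v1,v37) [++-] → (1.07809, -0.815247, 0.3875)–(1.0011, -1.0011, 0.3875)  len=0.2012
  (v37,v1,v2) [-+-] → (1.07809, -0.815247, 0.3875)–(1.41575, 0, 0.3875)  len=0.8824

Chained into 2 loop(s):
  loop 1: 16 segments, perimeter = 13.1548
  loop 2: 16 segments, perimeter = 8.6686
Total perimeter = 21.823


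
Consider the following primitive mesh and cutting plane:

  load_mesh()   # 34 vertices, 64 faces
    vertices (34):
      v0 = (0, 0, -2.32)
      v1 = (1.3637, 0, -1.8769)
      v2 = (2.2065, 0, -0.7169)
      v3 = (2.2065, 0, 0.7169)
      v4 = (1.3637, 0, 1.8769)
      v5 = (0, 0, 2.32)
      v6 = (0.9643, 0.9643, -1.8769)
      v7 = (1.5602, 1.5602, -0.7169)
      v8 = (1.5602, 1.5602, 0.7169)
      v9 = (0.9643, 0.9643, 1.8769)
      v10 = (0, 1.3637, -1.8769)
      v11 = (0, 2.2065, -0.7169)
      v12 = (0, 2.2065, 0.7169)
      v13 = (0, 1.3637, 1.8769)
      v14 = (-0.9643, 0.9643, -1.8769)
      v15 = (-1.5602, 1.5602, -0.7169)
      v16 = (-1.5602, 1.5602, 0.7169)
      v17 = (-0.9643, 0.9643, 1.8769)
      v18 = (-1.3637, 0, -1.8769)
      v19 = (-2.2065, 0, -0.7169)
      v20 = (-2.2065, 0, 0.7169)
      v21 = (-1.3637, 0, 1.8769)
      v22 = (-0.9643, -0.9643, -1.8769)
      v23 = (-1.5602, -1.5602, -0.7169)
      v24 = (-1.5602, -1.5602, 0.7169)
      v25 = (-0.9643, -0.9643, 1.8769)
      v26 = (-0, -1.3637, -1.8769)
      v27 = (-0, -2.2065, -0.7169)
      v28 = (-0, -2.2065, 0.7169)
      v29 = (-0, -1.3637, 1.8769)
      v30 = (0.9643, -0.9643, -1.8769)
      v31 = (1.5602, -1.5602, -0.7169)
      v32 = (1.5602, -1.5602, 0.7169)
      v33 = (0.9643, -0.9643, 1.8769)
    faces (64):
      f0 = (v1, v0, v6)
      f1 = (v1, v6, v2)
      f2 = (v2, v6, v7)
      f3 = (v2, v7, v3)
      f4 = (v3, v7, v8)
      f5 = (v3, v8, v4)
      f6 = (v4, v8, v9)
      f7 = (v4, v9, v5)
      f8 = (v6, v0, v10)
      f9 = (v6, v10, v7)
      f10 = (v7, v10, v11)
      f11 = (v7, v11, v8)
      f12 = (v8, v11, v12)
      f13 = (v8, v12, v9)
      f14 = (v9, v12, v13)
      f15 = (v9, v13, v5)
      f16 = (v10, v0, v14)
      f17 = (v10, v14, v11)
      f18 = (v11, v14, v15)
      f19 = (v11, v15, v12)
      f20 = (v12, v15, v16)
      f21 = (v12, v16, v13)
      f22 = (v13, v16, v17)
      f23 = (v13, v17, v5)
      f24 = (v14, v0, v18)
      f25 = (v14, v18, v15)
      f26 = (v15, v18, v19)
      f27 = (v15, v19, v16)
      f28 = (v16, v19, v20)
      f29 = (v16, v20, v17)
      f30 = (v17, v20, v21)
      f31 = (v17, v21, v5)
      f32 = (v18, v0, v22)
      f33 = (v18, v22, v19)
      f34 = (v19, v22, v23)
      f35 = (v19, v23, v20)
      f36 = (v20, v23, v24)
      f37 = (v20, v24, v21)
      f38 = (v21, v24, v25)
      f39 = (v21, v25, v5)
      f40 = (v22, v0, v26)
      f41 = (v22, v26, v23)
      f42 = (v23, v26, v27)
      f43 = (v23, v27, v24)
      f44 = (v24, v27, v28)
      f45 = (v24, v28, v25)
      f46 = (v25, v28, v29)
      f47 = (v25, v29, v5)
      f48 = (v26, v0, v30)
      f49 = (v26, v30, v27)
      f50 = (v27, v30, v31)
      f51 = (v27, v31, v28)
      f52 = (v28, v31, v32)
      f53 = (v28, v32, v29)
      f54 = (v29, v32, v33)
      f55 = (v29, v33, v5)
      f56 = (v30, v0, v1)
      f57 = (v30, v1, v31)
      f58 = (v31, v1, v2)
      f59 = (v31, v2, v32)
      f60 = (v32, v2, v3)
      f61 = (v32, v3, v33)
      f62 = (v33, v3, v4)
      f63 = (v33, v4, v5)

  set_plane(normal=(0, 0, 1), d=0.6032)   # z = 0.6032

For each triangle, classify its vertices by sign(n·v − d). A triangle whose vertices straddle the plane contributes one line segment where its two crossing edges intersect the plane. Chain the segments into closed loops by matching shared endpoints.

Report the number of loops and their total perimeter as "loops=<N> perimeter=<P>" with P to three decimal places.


loops=1 perimeter=13.510

Straddling triangles (16 of 64):
  (v2,v7,v3) [--+] → (2.15525, 0.123723, 0.6032)–(2.2065, 0, 0.6032)  len=0.1339
  (v3,v7,v8) [+-+] → (2.15525, 0.123723, 0.6032)–(1.5602, 1.5602, 0.6032)  len=1.5548
  (v7,v11,v8) [--+] → (1.43648, 1.61145, 0.6032)–(1.5602, 1.5602, 0.6032)  len=0.1339
  (v8,v11,v12) [+-+] → (1.43648, 1.61145, 0.6032)–(0, 2.2065, 0.6032)  len=1.5548
  (v11,v15,v12) [--+] → (-0.123723, 2.15525, 0.6032)–(0, 2.2065, 0.6032)  len=0.1339
  (v12,v15,v16) [+-+] → (-0.123723, 2.15525, 0.6032)–(-1.5602, 1.5602, 0.6032)  len=1.5548
  (v15,v19,v16) [--+] → (-1.61145, 1.43648, 0.6032)–(-1.5602, 1.5602, 0.6032)  len=0.1339
  (v16,v19,v20) [+-+] → (-1.61145, 1.43648, 0.6032)–(-2.2065, 0, 0.6032)  len=1.5548
  (v19,v23,v20) [--+] → (-2.15525, -0.123723, 0.6032)–(-2.2065, 0, 0.6032)  len=0.1339
  (v20,v23,v24) [+-+] → (-2.15525, -0.123723, 0.6032)–(-1.5602, -1.5602, 0.6032)  len=1.5548
  (v23,v27,v24) [--+] → (-1.43648, -1.61145, 0.6032)–(-1.5602, -1.5602, 0.6032)  len=0.1339
  (v24,v27,v28) [+-+] → (-1.43648, -1.61145, 0.6032)–(0, -2.2065, 0.6032)  len=1.5548
  (v27,v31,v28) [--+] → (0.123723, -2.15525, 0.6032)–(0, -2.2065, 0.6032)  len=0.1339
  (v28,v31,v32) [+-+] → (0.123723, -2.15525, 0.6032)–(1.5602, -1.5602, 0.6032)  len=1.5548
  (v31,v2,v32) [--+] → (1.61145, -1.43648, 0.6032)–(1.5602, -1.5602, 0.6032)  len=0.1339
  (v32,v2,v3) [+-+] → (1.61145, -1.43648, 0.6032)–(2.2065, 0, 0.6032)  len=1.5548

Chained into 1 loop(s):
  loop 1: 16 segments, perimeter = 13.5101
Total perimeter = 13.510


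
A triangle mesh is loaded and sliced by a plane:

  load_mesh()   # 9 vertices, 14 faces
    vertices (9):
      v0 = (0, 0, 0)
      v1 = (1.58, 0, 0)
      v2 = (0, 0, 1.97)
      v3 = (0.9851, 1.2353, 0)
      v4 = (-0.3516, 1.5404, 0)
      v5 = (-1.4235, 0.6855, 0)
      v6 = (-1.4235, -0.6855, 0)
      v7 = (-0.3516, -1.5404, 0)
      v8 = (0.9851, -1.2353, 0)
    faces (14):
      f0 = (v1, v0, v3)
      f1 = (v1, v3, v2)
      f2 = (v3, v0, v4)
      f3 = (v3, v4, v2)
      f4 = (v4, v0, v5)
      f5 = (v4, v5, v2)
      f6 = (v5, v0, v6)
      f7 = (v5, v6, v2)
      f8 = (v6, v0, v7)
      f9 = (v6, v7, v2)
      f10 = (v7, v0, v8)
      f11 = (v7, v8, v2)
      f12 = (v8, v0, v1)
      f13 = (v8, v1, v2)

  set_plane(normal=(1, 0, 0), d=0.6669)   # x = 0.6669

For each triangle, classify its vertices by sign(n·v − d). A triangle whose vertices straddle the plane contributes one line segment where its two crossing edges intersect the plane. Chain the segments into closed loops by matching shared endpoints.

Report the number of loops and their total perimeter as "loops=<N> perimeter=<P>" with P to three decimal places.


Straddling triangles (8 of 14):
  (v1,v0,v3) [+-+] → (0.6669, 0, 0)–(0.6669, 0.836282, 0)  len=0.8363
  (v1,v3,v2) [++-] → (0.6669, 0.836282, 0.636335)–(0.6669, 0, 1.13849)  len=0.9755
  (v3,v0,v4) [+--] → (0.6669, 0.836282, 0)–(0.6669, 1.30793, 0)  len=0.4716
  (v3,v4,v2) [+--] → (0.6669, 1.30793, 0)–(0.6669, 0.836282, 0.636335)  len=0.7921
  (v7,v0,v8) [--+] → (0.6669, -0.836282, 0)–(0.6669, -1.30793, 0)  len=0.4716
  (v7,v8,v2) [-+-] → (0.6669, -1.30793, 0)–(0.6669, -0.836282, 0.636335)  len=0.7921
  (v8,v0,v1) [+-+] → (0.6669, -0.836282, 0)–(0.6669, 0, 0)  len=0.8363
  (v8,v1,v2) [++-] → (0.6669, 0, 1.13849)–(0.6669, -0.836282, 0.636335)  len=0.9755

Chained into 1 loop(s):
  loop 1: 8 segments, perimeter = 6.1509
Total perimeter = 6.151

loops=1 perimeter=6.151


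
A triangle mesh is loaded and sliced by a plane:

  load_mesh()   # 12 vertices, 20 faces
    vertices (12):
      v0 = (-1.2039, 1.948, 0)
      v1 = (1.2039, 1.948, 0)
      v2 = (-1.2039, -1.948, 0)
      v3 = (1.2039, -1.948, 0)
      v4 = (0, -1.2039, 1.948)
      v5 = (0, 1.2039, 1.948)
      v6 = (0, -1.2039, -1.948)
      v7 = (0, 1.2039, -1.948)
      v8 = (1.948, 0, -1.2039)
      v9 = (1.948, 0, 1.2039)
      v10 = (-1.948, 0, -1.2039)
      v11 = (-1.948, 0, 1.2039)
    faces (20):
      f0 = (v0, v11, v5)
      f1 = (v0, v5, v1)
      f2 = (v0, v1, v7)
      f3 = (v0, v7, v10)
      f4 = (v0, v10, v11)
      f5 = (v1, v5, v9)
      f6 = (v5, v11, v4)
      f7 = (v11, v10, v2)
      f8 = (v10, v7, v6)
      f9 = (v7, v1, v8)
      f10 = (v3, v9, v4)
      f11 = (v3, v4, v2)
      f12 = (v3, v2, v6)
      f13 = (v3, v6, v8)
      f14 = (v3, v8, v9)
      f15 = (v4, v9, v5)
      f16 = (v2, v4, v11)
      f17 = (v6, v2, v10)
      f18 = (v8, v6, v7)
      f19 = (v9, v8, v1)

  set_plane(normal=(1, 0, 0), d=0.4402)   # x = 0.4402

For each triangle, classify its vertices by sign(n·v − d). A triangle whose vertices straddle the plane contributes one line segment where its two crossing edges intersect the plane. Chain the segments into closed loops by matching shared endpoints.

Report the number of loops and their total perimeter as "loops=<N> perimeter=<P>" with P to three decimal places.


loops=1 perimeter=12.097

Straddling triangles (10 of 20):
  (v0,v5,v1) [--+] → (0.4402, 1.47598, 1.23572)–(0.4402, 1.948, 0)  len=1.3228
  (v0,v1,v7) [-+-] → (0.4402, 1.948, 0)–(0.4402, 1.47598, -1.23572)  len=1.3228
  (v1,v5,v9) [+-+] → (0.4402, 1.47598, 1.23572)–(0.4402, 0.931848, 1.77985)  len=0.7695
  (v7,v1,v8) [-++] → (0.4402, 1.47598, -1.23572)–(0.4402, 0.931848, -1.77985)  len=0.7695
  (v3,v9,v4) [++-] → (0.4402, -0.931848, 1.77985)–(0.4402, -1.47598, 1.23572)  len=0.7695
  (v3,v4,v2) [+--] → (0.4402, -1.47598, 1.23572)–(0.4402, -1.948, 0)  len=1.3228
  (v3,v2,v6) [+--] → (0.4402, -1.948, 0)–(0.4402, -1.47598, -1.23572)  len=1.3228
  (v3,v6,v8) [+-+] → (0.4402, -1.47598, -1.23572)–(0.4402, -0.931848, -1.77985)  len=0.7695
  (v4,v9,v5) [-+-] → (0.4402, -0.931848, 1.77985)–(0.4402, 0.931848, 1.77985)  len=1.8637
  (v8,v6,v7) [+--] → (0.4402, -0.931848, -1.77985)–(0.4402, 0.931848, -1.77985)  len=1.8637

Chained into 1 loop(s):
  loop 1: 10 segments, perimeter = 12.0967
Total perimeter = 12.097


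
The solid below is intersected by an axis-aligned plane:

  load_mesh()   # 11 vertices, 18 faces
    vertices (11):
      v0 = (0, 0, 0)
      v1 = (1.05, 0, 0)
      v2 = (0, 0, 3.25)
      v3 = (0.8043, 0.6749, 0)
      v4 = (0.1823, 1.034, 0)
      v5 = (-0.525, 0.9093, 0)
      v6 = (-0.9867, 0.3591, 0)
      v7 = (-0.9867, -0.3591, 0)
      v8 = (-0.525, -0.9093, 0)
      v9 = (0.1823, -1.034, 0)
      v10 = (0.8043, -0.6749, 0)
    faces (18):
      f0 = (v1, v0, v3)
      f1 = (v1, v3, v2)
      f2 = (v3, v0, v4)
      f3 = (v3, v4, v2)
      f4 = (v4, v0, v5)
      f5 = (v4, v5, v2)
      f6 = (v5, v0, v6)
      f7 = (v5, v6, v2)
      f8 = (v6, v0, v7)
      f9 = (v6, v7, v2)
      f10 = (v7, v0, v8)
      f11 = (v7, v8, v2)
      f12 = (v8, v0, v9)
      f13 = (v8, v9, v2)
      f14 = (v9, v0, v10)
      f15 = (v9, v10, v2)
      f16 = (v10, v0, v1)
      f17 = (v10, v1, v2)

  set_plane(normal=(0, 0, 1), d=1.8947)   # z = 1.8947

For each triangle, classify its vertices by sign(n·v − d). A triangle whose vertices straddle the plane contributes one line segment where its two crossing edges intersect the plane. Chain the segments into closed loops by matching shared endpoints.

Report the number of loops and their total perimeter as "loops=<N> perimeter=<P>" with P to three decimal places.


Straddling triangles (9 of 18):
  (v1,v3,v2) [--+] → (0.335405, 0.281444, 1.8947)–(0.437866, 0, 1.8947)  len=0.2995
  (v3,v4,v2) [--+] → (0.0760219, 0.431194, 1.8947)–(0.335405, 0.281444, 1.8947)  len=0.2995
  (v4,v5,v2) [--+] → (-0.218933, 0.379192, 1.8947)–(0.0760219, 0.431194, 1.8947)  len=0.2995
  (v5,v6,v2) [--+] → (-0.411469, 0.14975, 1.8947)–(-0.218933, 0.379192, 1.8947)  len=0.2995
  (v6,v7,v2) [--+] → (-0.411469, -0.14975, 1.8947)–(-0.411469, 0.14975, 1.8947)  len=0.2995
  (v7,v8,v2) [--+] → (-0.218933, -0.379192, 1.8947)–(-0.411469, -0.14975, 1.8947)  len=0.2995
  (v8,v9,v2) [--+] → (0.0760219, -0.431194, 1.8947)–(-0.218933, -0.379192, 1.8947)  len=0.2995
  (v9,v10,v2) [--+] → (0.335405, -0.281444, 1.8947)–(0.0760219, -0.431194, 1.8947)  len=0.2995
  (v10,v1,v2) [--+] → (0.437866, 0, 1.8947)–(0.335405, -0.281444, 1.8947)  len=0.2995

Chained into 1 loop(s):
  loop 1: 9 segments, perimeter = 2.6956
Total perimeter = 2.696

loops=1 perimeter=2.696


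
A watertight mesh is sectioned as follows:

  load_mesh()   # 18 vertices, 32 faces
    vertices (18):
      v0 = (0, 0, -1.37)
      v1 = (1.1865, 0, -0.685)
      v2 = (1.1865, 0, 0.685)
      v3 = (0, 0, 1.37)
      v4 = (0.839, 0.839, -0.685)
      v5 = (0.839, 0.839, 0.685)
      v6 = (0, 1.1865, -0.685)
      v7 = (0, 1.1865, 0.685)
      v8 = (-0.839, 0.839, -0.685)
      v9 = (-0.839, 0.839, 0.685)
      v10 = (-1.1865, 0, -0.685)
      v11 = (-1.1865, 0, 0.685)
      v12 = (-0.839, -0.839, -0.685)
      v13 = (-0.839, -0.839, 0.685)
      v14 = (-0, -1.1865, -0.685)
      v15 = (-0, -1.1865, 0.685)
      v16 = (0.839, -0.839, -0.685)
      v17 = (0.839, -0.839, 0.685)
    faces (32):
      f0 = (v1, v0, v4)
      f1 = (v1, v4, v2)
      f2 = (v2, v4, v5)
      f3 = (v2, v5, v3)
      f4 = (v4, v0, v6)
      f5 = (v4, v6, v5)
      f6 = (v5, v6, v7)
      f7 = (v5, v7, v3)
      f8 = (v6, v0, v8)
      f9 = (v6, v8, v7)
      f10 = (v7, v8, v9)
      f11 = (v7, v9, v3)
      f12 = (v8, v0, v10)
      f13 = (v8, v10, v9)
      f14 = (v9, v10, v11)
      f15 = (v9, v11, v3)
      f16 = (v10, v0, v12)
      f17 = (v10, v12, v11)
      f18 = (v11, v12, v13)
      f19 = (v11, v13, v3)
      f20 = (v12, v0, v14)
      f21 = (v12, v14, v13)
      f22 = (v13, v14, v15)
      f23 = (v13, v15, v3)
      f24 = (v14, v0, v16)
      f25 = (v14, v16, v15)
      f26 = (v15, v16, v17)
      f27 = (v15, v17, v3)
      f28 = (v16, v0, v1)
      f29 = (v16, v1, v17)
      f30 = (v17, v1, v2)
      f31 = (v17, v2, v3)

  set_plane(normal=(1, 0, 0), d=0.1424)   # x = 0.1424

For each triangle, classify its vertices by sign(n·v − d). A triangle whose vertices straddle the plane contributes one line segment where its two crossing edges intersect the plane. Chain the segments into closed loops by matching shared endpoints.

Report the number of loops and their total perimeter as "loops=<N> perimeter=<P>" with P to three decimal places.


Straddling triangles (12 of 32):
  (v1,v0,v4) [+-+] → (0.1424, 0, -1.28779)–(0.1424, 0.1424, -1.25374)  len=0.1464
  (v2,v5,v3) [++-] → (0.1424, 0.1424, 1.25374)–(0.1424, 0, 1.28779)  len=0.1464
  (v4,v0,v6) [+--] → (0.1424, 0.1424, -1.25374)–(0.1424, 1.12752, -0.685)  len=1.1375
  (v4,v6,v5) [+-+] → (0.1424, 1.12752, -0.685)–(0.1424, 1.12752, -0.452476)  len=0.2325
  (v5,v6,v7) [+--] → (0.1424, 1.12752, -0.452476)–(0.1424, 1.12752, 0.685)  len=1.1375
  (v5,v7,v3) [+--] → (0.1424, 1.12752, 0.685)–(0.1424, 0.1424, 1.25374)  len=1.1375
  (v14,v0,v16) [--+] → (0.1424, -0.1424, -1.25374)–(0.1424, -1.12752, -0.685)  len=1.1375
  (v14,v16,v15) [-+-] → (0.1424, -1.12752, -0.685)–(0.1424, -1.12752, 0.452476)  len=1.1375
  (v15,v16,v17) [-++] → (0.1424, -1.12752, 0.452476)–(0.1424, -1.12752, 0.685)  len=0.2325
  (v15,v17,v3) [-+-] → (0.1424, -1.12752, 0.685)–(0.1424, -0.1424, 1.25374)  len=1.1375
  (v16,v0,v1) [+-+] → (0.1424, -0.1424, -1.25374)–(0.1424, 0, -1.28779)  len=0.1464
  (v17,v2,v3) [++-] → (0.1424, 0, 1.28779)–(0.1424, -0.1424, 1.25374)  len=0.1464

Chained into 1 loop(s):
  loop 1: 12 segments, perimeter = 7.8757
Total perimeter = 7.876

loops=1 perimeter=7.876


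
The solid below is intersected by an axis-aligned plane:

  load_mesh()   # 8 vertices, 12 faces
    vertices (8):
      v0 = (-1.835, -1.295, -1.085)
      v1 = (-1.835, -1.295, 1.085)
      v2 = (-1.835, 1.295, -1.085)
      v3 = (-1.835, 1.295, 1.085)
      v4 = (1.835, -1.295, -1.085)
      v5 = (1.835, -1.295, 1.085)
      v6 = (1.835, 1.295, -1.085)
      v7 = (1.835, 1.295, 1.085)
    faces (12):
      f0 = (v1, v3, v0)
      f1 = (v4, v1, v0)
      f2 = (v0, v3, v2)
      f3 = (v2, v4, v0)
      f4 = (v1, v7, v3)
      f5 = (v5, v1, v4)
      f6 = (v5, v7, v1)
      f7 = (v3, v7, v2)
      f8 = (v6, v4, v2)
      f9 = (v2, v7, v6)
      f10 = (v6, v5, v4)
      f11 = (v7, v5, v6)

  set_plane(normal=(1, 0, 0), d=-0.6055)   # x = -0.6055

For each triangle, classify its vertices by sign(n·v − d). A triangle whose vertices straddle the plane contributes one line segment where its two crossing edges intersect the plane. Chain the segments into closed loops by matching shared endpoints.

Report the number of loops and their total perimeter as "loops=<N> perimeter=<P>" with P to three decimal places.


loops=1 perimeter=9.520

Straddling triangles (8 of 12):
  (v4,v1,v0) [+--] → (-0.6055, -1.295, 0.35802)–(-0.6055, -1.295, -1.085)  len=1.4430
  (v2,v4,v0) [-+-] → (-0.6055, 0.427315, -1.085)–(-0.6055, -1.295, -1.085)  len=1.7223
  (v1,v7,v3) [-+-] → (-0.6055, -0.427315, 1.085)–(-0.6055, 1.295, 1.085)  len=1.7223
  (v5,v1,v4) [+-+] → (-0.6055, -1.295, 1.085)–(-0.6055, -1.295, 0.35802)  len=0.7270
  (v5,v7,v1) [++-] → (-0.6055, -0.427315, 1.085)–(-0.6055, -1.295, 1.085)  len=0.8677
  (v3,v7,v2) [-+-] → (-0.6055, 1.295, 1.085)–(-0.6055, 1.295, -0.35802)  len=1.4430
  (v6,v4,v2) [++-] → (-0.6055, 0.427315, -1.085)–(-0.6055, 1.295, -1.085)  len=0.8677
  (v2,v7,v6) [-++] → (-0.6055, 1.295, -0.35802)–(-0.6055, 1.295, -1.085)  len=0.7270

Chained into 1 loop(s):
  loop 1: 8 segments, perimeter = 9.5200
Total perimeter = 9.520


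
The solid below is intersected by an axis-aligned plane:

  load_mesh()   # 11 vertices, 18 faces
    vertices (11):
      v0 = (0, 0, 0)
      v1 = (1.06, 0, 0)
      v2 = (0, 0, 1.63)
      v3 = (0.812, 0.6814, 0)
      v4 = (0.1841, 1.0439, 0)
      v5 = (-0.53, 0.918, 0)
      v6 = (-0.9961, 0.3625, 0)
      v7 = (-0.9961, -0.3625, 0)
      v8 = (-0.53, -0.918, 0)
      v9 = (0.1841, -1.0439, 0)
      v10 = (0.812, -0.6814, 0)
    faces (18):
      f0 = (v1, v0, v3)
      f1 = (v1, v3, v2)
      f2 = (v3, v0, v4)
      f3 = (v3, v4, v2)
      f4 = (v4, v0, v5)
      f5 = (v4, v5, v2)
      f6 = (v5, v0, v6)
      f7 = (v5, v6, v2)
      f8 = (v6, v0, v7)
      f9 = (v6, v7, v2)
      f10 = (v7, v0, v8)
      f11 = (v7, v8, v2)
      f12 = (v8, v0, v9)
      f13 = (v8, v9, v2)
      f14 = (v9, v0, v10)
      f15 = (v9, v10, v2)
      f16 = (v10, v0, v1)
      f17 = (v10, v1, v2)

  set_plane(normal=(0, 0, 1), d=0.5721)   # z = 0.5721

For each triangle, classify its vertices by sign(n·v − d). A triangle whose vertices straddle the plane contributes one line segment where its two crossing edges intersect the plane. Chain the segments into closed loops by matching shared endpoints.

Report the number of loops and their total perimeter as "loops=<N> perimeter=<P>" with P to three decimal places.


Straddling triangles (9 of 18):
  (v1,v3,v2) [--+] → (0.527003, 0.442241, 0.5721)–(0.68796, 0, 0.5721)  len=0.4706
  (v3,v4,v2) [--+] → (0.119484, 0.67751, 0.5721)–(0.527003, 0.442241, 0.5721)  len=0.4706
  (v4,v5,v2) [--+] → (-0.34398, 0.595799, 0.5721)–(0.119484, 0.67751, 0.5721)  len=0.4706
  (v5,v6,v2) [--+] → (-0.646487, 0.235269, 0.5721)–(-0.34398, 0.595799, 0.5721)  len=0.4706
  (v6,v7,v2) [--+] → (-0.646487, -0.235269, 0.5721)–(-0.646487, 0.235269, 0.5721)  len=0.4705
  (v7,v8,v2) [--+] → (-0.34398, -0.595799, 0.5721)–(-0.646487, -0.235269, 0.5721)  len=0.4706
  (v8,v9,v2) [--+] → (0.119484, -0.67751, 0.5721)–(-0.34398, -0.595799, 0.5721)  len=0.4706
  (v9,v10,v2) [--+] → (0.527003, -0.442241, 0.5721)–(0.119484, -0.67751, 0.5721)  len=0.4706
  (v10,v1,v2) [--+] → (0.68796, 0, 0.5721)–(0.527003, -0.442241, 0.5721)  len=0.4706

Chained into 1 loop(s):
  loop 1: 9 segments, perimeter = 4.2354
Total perimeter = 4.235

loops=1 perimeter=4.235


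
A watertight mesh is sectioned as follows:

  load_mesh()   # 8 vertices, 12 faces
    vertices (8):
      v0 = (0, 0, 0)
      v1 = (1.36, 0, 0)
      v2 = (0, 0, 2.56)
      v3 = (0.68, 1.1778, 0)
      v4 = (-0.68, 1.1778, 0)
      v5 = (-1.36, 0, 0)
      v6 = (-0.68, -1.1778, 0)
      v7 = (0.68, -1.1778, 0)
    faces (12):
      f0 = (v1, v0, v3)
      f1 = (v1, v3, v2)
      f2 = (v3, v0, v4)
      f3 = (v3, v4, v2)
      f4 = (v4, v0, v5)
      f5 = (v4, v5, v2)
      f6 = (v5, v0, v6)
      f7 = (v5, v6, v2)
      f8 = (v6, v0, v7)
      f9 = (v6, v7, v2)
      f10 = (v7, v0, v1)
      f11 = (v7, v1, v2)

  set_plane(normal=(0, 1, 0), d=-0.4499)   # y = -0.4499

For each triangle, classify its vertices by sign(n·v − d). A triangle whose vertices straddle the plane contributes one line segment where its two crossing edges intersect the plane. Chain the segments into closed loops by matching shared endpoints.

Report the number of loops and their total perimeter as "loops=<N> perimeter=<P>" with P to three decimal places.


loops=1 perimeter=6.303

Straddling triangles (6 of 12):
  (v5,v0,v6) [++-] → (-0.259749, -0.4499, 0)–(-1.10025, -0.4499, 0)  len=0.8405
  (v5,v6,v2) [+-+] → (-1.10025, -0.4499, 0)–(-0.259749, -0.4499, 1.58212)  len=1.7915
  (v6,v0,v7) [-+-] → (-0.259749, -0.4499, 0)–(0.259749, -0.4499, 0)  len=0.5195
  (v6,v7,v2) [--+] → (0.259749, -0.4499, 1.58212)–(-0.259749, -0.4499, 1.58212)  len=0.5195
  (v7,v0,v1) [-++] → (0.259749, -0.4499, 0)–(1.10025, -0.4499, 0)  len=0.8405
  (v7,v1,v2) [-++] → (1.10025, -0.4499, 0)–(0.259749, -0.4499, 1.58212)  len=1.7915

Chained into 1 loop(s):
  loop 1: 6 segments, perimeter = 6.3030
Total perimeter = 6.303


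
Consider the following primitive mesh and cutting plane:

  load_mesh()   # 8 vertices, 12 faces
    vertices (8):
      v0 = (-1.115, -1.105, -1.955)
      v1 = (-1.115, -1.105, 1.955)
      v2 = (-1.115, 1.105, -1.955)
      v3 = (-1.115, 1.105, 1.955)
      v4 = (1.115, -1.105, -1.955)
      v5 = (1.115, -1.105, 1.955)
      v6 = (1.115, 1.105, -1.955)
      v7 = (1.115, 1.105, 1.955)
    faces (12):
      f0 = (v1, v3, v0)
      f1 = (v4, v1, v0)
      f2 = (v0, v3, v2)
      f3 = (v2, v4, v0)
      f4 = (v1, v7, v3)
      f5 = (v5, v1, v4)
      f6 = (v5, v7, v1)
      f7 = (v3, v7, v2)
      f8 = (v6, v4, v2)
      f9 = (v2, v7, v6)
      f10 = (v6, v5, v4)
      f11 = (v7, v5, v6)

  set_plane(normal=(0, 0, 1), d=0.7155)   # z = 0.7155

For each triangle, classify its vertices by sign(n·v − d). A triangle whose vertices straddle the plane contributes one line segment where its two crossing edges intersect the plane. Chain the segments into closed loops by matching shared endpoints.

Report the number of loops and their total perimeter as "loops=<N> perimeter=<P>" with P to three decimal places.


Straddling triangles (8 of 12):
  (v1,v3,v0) [++-] → (-1.115, 0.404413, 0.7155)–(-1.115, -1.105, 0.7155)  len=1.5094
  (v4,v1,v0) [-+-] → (-0.408073, -1.105, 0.7155)–(-1.115, -1.105, 0.7155)  len=0.7069
  (v0,v3,v2) [-+-] → (-1.115, 0.404413, 0.7155)–(-1.115, 1.105, 0.7155)  len=0.7006
  (v5,v1,v4) [++-] → (-0.408073, -1.105, 0.7155)–(1.115, -1.105, 0.7155)  len=1.5231
  (v3,v7,v2) [++-] → (0.408073, 1.105, 0.7155)–(-1.115, 1.105, 0.7155)  len=1.5231
  (v2,v7,v6) [-+-] → (0.408073, 1.105, 0.7155)–(1.115, 1.105, 0.7155)  len=0.7069
  (v6,v5,v4) [-+-] → (1.115, -0.404413, 0.7155)–(1.115, -1.105, 0.7155)  len=0.7006
  (v7,v5,v6) [++-] → (1.115, -0.404413, 0.7155)–(1.115, 1.105, 0.7155)  len=1.5094

Chained into 1 loop(s):
  loop 1: 8 segments, perimeter = 8.8800
Total perimeter = 8.880

loops=1 perimeter=8.880


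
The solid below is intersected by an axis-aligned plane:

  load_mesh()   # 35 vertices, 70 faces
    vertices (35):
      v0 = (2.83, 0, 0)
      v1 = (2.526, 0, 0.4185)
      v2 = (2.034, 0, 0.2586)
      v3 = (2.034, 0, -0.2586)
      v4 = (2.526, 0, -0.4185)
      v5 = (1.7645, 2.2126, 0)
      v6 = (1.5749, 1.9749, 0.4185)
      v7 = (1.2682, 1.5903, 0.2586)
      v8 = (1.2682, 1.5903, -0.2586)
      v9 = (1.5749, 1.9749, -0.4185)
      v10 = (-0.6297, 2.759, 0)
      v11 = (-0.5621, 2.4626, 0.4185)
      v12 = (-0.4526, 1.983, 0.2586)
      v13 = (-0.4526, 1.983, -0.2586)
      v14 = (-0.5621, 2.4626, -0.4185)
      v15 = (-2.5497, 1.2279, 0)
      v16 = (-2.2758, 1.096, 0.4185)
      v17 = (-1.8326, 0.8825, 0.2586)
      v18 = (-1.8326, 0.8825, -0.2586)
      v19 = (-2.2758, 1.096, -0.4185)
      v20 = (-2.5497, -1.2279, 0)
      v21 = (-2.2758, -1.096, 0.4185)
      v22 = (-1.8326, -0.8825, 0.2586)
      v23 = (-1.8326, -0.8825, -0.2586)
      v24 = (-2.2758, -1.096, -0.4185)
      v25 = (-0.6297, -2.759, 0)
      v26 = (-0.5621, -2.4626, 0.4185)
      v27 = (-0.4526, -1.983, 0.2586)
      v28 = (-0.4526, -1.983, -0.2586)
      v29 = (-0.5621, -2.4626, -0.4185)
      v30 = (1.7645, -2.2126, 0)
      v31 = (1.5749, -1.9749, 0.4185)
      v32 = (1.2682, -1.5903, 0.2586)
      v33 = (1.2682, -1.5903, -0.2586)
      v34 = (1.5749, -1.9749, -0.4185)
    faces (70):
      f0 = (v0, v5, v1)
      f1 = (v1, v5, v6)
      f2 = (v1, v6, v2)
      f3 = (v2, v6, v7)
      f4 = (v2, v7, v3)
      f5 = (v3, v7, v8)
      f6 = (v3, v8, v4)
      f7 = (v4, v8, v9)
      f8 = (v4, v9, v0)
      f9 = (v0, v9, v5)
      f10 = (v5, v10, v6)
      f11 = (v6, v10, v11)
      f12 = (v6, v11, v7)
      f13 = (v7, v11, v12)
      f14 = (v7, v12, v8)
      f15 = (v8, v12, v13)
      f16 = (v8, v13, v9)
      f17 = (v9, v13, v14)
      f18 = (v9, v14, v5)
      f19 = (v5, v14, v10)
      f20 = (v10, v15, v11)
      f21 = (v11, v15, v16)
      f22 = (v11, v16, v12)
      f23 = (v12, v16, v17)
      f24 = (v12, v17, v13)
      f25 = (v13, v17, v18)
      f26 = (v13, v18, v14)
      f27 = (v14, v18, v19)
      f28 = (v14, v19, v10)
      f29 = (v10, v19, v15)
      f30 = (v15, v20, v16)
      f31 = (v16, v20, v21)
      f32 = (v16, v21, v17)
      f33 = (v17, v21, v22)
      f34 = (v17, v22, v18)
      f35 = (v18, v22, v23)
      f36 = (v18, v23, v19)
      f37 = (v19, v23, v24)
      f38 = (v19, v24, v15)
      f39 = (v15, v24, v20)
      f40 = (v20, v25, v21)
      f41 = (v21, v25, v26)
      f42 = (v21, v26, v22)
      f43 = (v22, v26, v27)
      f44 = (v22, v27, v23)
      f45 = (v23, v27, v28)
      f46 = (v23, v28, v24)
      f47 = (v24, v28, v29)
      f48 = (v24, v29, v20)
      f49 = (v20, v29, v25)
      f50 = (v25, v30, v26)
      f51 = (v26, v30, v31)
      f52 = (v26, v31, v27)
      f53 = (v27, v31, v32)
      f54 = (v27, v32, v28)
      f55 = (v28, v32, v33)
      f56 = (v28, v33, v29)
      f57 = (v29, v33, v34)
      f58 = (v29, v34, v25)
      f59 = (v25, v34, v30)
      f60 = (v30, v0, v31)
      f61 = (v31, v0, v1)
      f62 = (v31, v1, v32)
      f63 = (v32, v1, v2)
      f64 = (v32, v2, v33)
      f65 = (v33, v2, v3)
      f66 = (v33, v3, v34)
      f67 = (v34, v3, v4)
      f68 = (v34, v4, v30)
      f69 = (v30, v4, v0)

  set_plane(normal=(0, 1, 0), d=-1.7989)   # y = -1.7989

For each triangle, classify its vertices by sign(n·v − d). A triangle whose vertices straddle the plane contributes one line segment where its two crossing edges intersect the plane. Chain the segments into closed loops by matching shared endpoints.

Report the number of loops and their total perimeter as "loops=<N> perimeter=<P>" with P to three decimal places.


Straddling triangles (22 of 70):
  (v20,v25,v21) [+-+] → (-1.83367, -1.7989, 0)–(-1.58004, -1.7989, 0.241613)  len=0.3503
  (v21,v25,v26) [+--] → (-1.58004, -1.7989, 0.241613)–(-1.39437, -1.7989, 0.4185)  len=0.2564
  (v21,v26,v22) [+-+] → (-1.39437, -1.7989, 0.4185)–(-1.09576, -1.7989, 0.351336)  len=0.3061
  (v22,v26,v27) [+--] → (-1.09576, -1.7989, 0.351336)–(-0.683457, -1.7989, 0.2586)  len=0.4226
  (v22,v27,v23) [+-+] → (-0.683457, -1.7989, 0.2586)–(-0.683457, -1.7989, 0.172079)  len=0.0865
  (v23,v27,v28) [+--] → (-0.683457, -1.7989, 0.172079)–(-0.683457, -1.7989, -0.2586)  len=0.4307
  (v23,v28,v24) [+-+] → (-0.683457, -1.7989, -0.2586)–(-0.831012, -1.7989, -0.291788)  len=0.1512
  (v24,v28,v29) [+--] → (-0.831012, -1.7989, -0.291788)–(-1.39437, -1.7989, -0.4185)  len=0.5774
  (v24,v29,v20) [+-+] → (-1.39437, -1.7989, -0.4185)–(-1.63051, -1.7989, -0.19354)  len=0.3261
  (v20,v29,v25) [+--] → (-1.63051, -1.7989, -0.19354)–(-1.83367, -1.7989, 0)  len=0.2806
  (v27,v31,v32) [--+] → (1.43455, -1.7989, 0.345327)–(0.354121, -1.7989, 0.2586)  len=1.0839
  (v27,v32,v28) [-+-] → (0.354121, -1.7989, 0.2586)–(0.354121, -1.7989, -0.0161337)  len=0.2747
  (v28,v32,v33) [-++] → (0.354121, -1.7989, -0.0161337)–(0.354121, -1.7989, -0.2586)  len=0.2425
  (v28,v33,v29) [-+-] → (0.354121, -1.7989, -0.2586)–(0.830506, -1.7989, -0.296838)  len=0.4779
  (v29,v33,v34) [-+-] → (0.830506, -1.7989, -0.296838)–(1.43455, -1.7989, -0.345327)  len=0.6060
  (v30,v0,v31) [-+-] → (1.96372, -1.7989, 0)–(1.68675, -1.7989, 0.381204)  len=0.4712
  (v31,v0,v1) [-++] → (1.68675, -1.7989, 0.381204)–(1.65966, -1.7989, 0.4185)  len=0.0461
  (v31,v1,v32) [-++] → (1.65966, -1.7989, 0.4185)–(1.43455, -1.7989, 0.345327)  len=0.2367
  (v33,v3,v34) [++-] → (1.61581, -1.7989, -0.40425)–(1.43455, -1.7989, -0.345327)  len=0.1906
  (v34,v3,v4) [-++] → (1.61581, -1.7989, -0.40425)–(1.65966, -1.7989, -0.4185)  len=0.0461
  (v34,v4,v30) [-+-] → (1.65966, -1.7989, -0.4185)–(1.90688, -1.7989, -0.0782489)  len=0.4206
  (v30,v4,v0) [-++] → (1.90688, -1.7989, -0.0782489)–(1.96372, -1.7989, 0)  len=0.0967

Chained into 2 loop(s):
  loop 1: 10 segments, perimeter = 3.1880
  loop 2: 12 segments, perimeter = 4.1930
Total perimeter = 7.381

loops=2 perimeter=7.381


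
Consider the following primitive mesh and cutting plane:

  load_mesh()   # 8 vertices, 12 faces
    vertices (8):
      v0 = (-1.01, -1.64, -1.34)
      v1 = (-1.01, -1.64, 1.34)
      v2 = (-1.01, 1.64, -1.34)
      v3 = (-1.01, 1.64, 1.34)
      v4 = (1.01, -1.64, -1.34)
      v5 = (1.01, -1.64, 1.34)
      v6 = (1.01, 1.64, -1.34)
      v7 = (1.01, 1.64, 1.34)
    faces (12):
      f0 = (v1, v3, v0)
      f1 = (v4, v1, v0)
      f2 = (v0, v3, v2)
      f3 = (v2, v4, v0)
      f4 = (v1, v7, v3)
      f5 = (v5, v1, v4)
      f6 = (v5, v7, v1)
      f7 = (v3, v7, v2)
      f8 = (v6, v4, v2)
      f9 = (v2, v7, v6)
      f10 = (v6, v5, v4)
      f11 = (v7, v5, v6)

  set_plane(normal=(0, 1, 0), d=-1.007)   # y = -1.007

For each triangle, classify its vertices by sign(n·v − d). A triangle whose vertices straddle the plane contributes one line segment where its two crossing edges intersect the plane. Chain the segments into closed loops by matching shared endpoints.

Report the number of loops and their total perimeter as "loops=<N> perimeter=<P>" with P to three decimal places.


loops=1 perimeter=9.400

Straddling triangles (8 of 12):
  (v1,v3,v0) [-+-] → (-1.01, -1.007, 1.34)–(-1.01, -1.007, -0.822793)  len=2.1628
  (v0,v3,v2) [-++] → (-1.01, -1.007, -0.822793)–(-1.01, -1.007, -1.34)  len=0.5172
  (v2,v4,v0) [+--] → (0.620165, -1.007, -1.34)–(-1.01, -1.007, -1.34)  len=1.6302
  (v1,v7,v3) [-++] → (-0.620165, -1.007, 1.34)–(-1.01, -1.007, 1.34)  len=0.3898
  (v5,v7,v1) [-+-] → (1.01, -1.007, 1.34)–(-0.620165, -1.007, 1.34)  len=1.6302
  (v6,v4,v2) [+-+] → (1.01, -1.007, -1.34)–(0.620165, -1.007, -1.34)  len=0.3898
  (v6,v5,v4) [+--] → (1.01, -1.007, 0.822793)–(1.01, -1.007, -1.34)  len=2.1628
  (v7,v5,v6) [+-+] → (1.01, -1.007, 1.34)–(1.01, -1.007, 0.822793)  len=0.5172

Chained into 1 loop(s):
  loop 1: 8 segments, perimeter = 9.4000
Total perimeter = 9.400


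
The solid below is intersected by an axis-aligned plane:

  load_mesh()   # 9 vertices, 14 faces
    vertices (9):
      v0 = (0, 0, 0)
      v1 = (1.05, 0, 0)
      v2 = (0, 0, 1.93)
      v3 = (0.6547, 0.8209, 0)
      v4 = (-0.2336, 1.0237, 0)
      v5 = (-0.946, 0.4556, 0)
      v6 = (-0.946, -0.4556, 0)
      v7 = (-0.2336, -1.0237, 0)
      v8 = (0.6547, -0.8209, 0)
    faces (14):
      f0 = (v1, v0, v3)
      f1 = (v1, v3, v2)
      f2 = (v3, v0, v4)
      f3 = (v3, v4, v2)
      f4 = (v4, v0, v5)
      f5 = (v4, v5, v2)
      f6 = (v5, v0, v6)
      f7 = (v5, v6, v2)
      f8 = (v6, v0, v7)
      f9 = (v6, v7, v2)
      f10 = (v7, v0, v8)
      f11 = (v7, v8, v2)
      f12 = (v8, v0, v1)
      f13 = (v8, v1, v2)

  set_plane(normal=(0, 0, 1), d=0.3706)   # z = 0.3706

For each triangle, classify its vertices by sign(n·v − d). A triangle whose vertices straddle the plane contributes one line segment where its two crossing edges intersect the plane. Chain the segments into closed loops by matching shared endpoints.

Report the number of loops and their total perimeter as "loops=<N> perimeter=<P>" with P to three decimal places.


Straddling triangles (7 of 14):
  (v1,v3,v2) [--+] → (0.528984, 0.66327, 0.3706)–(0.848378, 0, 0.3706)  len=0.7362
  (v3,v4,v2) [--+] → (-0.188744, 0.827128, 0.3706)–(0.528984, 0.66327, 0.3706)  len=0.7362
  (v4,v5,v2) [--+] → (-0.764348, 0.368115, 0.3706)–(-0.188744, 0.827128, 0.3706)  len=0.7362
  (v5,v6,v2) [--+] → (-0.764348, -0.368115, 0.3706)–(-0.764348, 0.368115, 0.3706)  len=0.7362
  (v6,v7,v2) [--+] → (-0.188744, -0.827128, 0.3706)–(-0.764348, -0.368115, 0.3706)  len=0.7362
  (v7,v8,v2) [--+] → (0.528984, -0.66327, 0.3706)–(-0.188744, -0.827128, 0.3706)  len=0.7362
  (v8,v1,v2) [--+] → (0.848378, 0, 0.3706)–(0.528984, -0.66327, 0.3706)  len=0.7362

Chained into 1 loop(s):
  loop 1: 7 segments, perimeter = 5.1534
Total perimeter = 5.153

loops=1 perimeter=5.153


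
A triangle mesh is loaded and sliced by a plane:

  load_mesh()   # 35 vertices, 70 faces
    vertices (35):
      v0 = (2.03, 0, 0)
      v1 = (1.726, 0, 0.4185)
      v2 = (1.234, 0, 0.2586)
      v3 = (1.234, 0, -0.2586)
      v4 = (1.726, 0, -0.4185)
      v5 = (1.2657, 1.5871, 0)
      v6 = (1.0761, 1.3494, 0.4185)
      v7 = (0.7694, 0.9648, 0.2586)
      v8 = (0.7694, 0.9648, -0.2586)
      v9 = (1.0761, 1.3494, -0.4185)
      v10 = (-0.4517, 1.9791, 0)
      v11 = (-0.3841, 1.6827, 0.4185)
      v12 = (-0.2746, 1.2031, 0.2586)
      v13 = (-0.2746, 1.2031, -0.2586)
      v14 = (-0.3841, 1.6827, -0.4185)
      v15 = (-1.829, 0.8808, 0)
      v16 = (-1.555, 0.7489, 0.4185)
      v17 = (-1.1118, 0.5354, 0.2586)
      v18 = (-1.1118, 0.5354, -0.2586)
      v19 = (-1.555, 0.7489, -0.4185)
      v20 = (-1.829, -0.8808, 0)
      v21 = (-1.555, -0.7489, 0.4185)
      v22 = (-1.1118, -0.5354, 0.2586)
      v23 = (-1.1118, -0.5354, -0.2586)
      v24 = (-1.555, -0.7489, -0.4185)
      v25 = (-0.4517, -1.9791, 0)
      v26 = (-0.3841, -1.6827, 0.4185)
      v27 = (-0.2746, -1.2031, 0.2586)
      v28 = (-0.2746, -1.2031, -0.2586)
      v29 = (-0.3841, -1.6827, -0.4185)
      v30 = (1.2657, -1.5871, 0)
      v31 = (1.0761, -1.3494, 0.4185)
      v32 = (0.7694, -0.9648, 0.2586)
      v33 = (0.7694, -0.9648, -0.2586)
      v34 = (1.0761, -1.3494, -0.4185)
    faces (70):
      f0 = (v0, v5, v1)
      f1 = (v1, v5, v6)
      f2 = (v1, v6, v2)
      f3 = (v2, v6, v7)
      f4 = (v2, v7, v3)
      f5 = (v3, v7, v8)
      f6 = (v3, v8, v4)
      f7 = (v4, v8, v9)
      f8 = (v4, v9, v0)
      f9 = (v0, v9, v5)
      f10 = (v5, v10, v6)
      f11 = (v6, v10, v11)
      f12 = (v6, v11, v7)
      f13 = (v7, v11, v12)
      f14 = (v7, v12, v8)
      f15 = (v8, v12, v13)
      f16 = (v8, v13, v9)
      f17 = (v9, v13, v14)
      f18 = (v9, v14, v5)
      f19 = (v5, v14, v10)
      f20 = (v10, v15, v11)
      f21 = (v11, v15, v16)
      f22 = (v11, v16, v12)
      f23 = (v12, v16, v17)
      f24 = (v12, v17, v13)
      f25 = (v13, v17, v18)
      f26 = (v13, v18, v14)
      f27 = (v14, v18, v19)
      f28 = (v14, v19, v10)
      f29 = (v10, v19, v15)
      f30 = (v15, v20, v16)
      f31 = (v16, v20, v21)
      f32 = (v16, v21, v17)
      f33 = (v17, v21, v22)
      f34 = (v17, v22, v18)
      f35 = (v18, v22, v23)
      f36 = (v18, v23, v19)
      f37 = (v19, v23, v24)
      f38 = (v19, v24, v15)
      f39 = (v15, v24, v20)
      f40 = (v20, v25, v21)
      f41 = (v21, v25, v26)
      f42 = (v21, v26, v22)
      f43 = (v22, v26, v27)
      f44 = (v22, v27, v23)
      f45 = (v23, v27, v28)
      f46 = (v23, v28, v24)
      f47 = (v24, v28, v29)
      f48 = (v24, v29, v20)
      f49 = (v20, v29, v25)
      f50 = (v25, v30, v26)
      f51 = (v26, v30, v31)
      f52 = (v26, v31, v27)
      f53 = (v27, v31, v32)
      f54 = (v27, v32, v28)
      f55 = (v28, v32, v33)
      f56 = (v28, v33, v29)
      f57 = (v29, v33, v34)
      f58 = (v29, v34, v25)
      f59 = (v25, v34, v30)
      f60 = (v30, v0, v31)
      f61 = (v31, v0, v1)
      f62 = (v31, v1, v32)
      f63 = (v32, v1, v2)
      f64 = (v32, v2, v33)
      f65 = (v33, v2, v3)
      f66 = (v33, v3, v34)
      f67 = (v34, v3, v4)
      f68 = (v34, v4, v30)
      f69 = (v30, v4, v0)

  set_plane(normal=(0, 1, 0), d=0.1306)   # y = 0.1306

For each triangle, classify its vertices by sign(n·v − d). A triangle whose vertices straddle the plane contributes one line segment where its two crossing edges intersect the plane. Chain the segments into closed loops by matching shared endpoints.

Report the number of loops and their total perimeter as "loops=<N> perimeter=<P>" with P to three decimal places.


loops=2 perimeter=5.046

Straddling triangles (20 of 70):
  (v0,v5,v1) [-+-] → (1.96711, 0.1306, 0)–(1.68812, 0.1306, 0.384062)  len=0.4747
  (v1,v5,v6) [-++] → (1.68812, 0.1306, 0.384062)–(1.6631, 0.1306, 0.4185)  len=0.0426
  (v1,v6,v2) [-+-] → (1.6631, 0.1306, 0.4185)–(1.21872, 0.1306, 0.274076)  len=0.4673
  (v2,v6,v7) [-++] → (1.21872, 0.1306, 0.274076)–(1.17111, 0.1306, 0.2586)  len=0.0501
  (v2,v7,v3) [-+-] → (1.17111, 0.1306, 0.2586)–(1.17111, 0.1306, -0.188589)  len=0.4472
  (v3,v7,v8) [-++] → (1.17111, 0.1306, -0.188589)–(1.17111, 0.1306, -0.2586)  len=0.0700
  (v3,v8,v4) [-+-] → (1.17111, 0.1306, -0.2586)–(1.59651, 0.1306, -0.396855)  len=0.4473
  (v4,v8,v9) [-++] → (1.59651, 0.1306, -0.396855)–(1.6631, 0.1306, -0.4185)  len=0.0700
  (v4,v9,v0) [-+-] → (1.6631, 0.1306, -0.4185)–(1.93768, 0.1306, -0.040504)  len=0.4672
  (v0,v9,v5) [-++] → (1.93768, 0.1306, -0.040504)–(1.96711, 0.1306, 0)  len=0.0501
  (v15,v20,v16) [+-+] → (-1.829, 0.1306, 0)–(-1.65895, 0.1306, 0.259723)  len=0.3104
  (v16,v20,v21) [+--] → (-1.65895, 0.1306, 0.259723)–(-1.555, 0.1306, 0.4185)  len=0.1898
  (v16,v21,v17) [+-+] → (-1.555, 0.1306, 0.4185)–(-1.25149, 0.1306, 0.308999)  len=0.3227
  (v17,v21,v22) [+--] → (-1.25149, 0.1306, 0.308999)–(-1.1118, 0.1306, 0.2586)  len=0.1485
  (v17,v22,v18) [+-+] → (-1.1118, 0.1306, 0.2586)–(-1.1118, 0.1306, -0.0630802)  len=0.3217
  (v18,v22,v23) [+--] → (-1.1118, 0.1306, -0.0630802)–(-1.1118, 0.1306, -0.2586)  len=0.1955
  (v18,v23,v19) [+-+] → (-1.1118, 0.1306, -0.2586)–(-1.34163, 0.1306, -0.341519)  len=0.2443
  (v19,v23,v24) [+--] → (-1.34163, 0.1306, -0.341519)–(-1.555, 0.1306, -0.4185)  len=0.2268
  (v19,v24,v15) [+-+] → (-1.555, 0.1306, -0.4185)–(-1.70287, 0.1306, -0.192648)  len=0.2700
  (v15,v24,v20) [+--] → (-1.70287, 0.1306, -0.192648)–(-1.829, 0.1306, 0)  len=0.2303

Chained into 2 loop(s):
  loop 1: 10 segments, perimeter = 2.5864
  loop 2: 10 segments, perimeter = 2.4600
Total perimeter = 5.046
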